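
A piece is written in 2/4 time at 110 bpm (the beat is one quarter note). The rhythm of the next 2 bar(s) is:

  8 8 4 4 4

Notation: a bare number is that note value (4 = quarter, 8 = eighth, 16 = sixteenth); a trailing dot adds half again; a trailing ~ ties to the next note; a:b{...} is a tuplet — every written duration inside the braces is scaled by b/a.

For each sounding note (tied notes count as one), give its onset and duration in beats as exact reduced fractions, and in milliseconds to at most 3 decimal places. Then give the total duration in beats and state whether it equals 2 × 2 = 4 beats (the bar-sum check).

1) 0.0ms=0b +272.727ms=1/2b
2) 272.727ms=1/2b +272.727ms=1/2b
3) 545.455ms=1b +545.455ms=1b
4) 1090.909ms=2b +545.455ms=1b
5) 1636.364ms=3b +545.455ms=1b
Σ=4b of 4 (110bpm 2/4) — PASS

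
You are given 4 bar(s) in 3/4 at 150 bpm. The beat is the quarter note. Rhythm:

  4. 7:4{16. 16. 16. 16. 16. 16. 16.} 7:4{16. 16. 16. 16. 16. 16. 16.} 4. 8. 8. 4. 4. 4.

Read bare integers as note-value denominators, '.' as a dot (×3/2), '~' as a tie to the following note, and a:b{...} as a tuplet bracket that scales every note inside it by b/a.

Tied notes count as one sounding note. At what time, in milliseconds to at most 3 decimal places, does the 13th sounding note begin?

1. 0.0ms @ 0 + 600.0ms (3/2)
2. 600.0ms @ 3/2 + 85.714ms (3/14)
3. 685.714ms @ 12/7 + 85.714ms (3/14)
4. 771.429ms @ 27/14 + 85.714ms (3/14)
5. 857.143ms @ 15/7 + 85.714ms (3/14)
6. 942.857ms @ 33/14 + 85.714ms (3/14)
7. 1028.571ms @ 18/7 + 85.714ms (3/14)
8. 1114.286ms @ 39/14 + 85.714ms (3/14)
9. 1200.0ms @ 3 + 85.714ms (3/14)
10. 1285.714ms @ 45/14 + 85.714ms (3/14)
11. 1371.429ms @ 24/7 + 85.714ms (3/14)
12. 1457.143ms @ 51/14 + 85.714ms (3/14)
13. 1542.857ms @ 27/7 + 85.714ms (3/14)
14. 1628.571ms @ 57/14 + 85.714ms (3/14)
15. 1714.286ms @ 30/7 + 85.714ms (3/14)
16. 1800.0ms @ 9/2 + 600.0ms (3/2)
17. 2400.0ms @ 6 + 300.0ms (3/4)
18. 2700.0ms @ 27/4 + 300.0ms (3/4)
19. 3000.0ms @ 15/2 + 600.0ms (3/2)
20. 3600.0ms @ 9 + 600.0ms (3/2)
21. 4200.0ms @ 21/2 + 600.0ms (3/2)

note 13 onset = 27/7b = 1542.857ms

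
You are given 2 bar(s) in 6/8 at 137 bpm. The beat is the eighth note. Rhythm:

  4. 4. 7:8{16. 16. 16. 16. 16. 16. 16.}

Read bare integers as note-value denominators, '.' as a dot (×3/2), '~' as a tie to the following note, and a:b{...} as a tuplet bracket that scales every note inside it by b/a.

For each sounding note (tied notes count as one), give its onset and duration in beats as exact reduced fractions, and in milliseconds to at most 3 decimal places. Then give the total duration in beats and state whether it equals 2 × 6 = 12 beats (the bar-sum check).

1) 0.0ms=0b +1313.869ms=3b
2) 1313.869ms=3b +1313.869ms=3b
3) 2627.737ms=6b +375.391ms=6/7b
4) 3003.128ms=48/7b +375.391ms=6/7b
5) 3378.519ms=54/7b +375.391ms=6/7b
6) 3753.91ms=60/7b +375.391ms=6/7b
7) 4129.301ms=66/7b +375.391ms=6/7b
8) 4504.692ms=72/7b +375.391ms=6/7b
9) 4880.083ms=78/7b +375.391ms=6/7b
Σ=12b of 12 (137bpm 6/8) — PASS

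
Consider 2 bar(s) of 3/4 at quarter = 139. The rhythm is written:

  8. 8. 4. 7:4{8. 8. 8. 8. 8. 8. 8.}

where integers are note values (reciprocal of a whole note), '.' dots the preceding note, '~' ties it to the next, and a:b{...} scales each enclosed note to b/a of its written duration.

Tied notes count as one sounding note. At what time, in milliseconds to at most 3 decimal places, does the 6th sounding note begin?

note 6 onset = 27/7b = 1664.954ms

1. 0.0ms @ 0 + 323.741ms (3/4)
2. 323.741ms @ 3/4 + 323.741ms (3/4)
3. 647.482ms @ 3/2 + 647.482ms (3/2)
4. 1294.964ms @ 3 + 184.995ms (3/7)
5. 1479.959ms @ 24/7 + 184.995ms (3/7)
6. 1664.954ms @ 27/7 + 184.995ms (3/7)
7. 1849.949ms @ 30/7 + 184.995ms (3/7)
8. 2034.943ms @ 33/7 + 184.995ms (3/7)
9. 2219.938ms @ 36/7 + 184.995ms (3/7)
10. 2404.933ms @ 39/7 + 184.995ms (3/7)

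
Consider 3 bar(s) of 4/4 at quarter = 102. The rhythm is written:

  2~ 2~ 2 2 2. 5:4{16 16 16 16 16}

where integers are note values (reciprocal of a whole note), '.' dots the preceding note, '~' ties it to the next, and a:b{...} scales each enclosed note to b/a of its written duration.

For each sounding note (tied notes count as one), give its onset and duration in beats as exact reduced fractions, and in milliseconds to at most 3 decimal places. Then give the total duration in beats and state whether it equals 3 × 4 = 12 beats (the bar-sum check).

1) 0.0ms=0b +3529.412ms=6b
2) 3529.412ms=6b +1176.471ms=2b
3) 4705.882ms=8b +1764.706ms=3b
4) 6470.588ms=11b +117.647ms=1/5b
5) 6588.235ms=56/5b +117.647ms=1/5b
6) 6705.882ms=57/5b +117.647ms=1/5b
7) 6823.529ms=58/5b +117.647ms=1/5b
8) 6941.176ms=59/5b +117.647ms=1/5b
Σ=12b of 12 (102bpm 4/4) — PASS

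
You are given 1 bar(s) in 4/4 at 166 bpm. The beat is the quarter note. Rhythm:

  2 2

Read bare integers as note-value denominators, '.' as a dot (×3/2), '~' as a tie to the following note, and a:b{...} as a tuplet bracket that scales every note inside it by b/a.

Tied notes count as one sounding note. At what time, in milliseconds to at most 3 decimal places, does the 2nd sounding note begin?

1. 0.0ms @ 0 + 722.892ms (2)
2. 722.892ms @ 2 + 722.892ms (2)

note 2 onset = 2b = 722.892ms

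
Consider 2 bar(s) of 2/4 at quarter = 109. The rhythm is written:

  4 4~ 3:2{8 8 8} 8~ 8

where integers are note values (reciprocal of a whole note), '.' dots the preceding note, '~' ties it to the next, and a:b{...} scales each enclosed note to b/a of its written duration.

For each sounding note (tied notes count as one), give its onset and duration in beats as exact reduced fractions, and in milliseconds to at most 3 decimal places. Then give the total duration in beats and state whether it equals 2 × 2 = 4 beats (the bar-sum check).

1) 0.0ms=0b +550.459ms=1b
2) 550.459ms=1b +733.945ms=4/3b
3) 1284.404ms=7/3b +183.486ms=1/3b
4) 1467.89ms=8/3b +183.486ms=1/3b
5) 1651.376ms=3b +550.459ms=1b
Σ=4b of 4 (109bpm 2/4) — PASS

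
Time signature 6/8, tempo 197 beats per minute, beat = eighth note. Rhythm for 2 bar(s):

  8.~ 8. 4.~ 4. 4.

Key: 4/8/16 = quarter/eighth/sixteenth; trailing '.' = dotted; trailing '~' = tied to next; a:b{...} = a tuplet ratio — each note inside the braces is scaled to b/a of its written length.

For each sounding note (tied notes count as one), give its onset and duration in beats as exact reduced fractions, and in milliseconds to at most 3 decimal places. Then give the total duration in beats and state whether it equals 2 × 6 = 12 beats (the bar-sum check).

1) 0.0ms=0b +913.706ms=3b
2) 913.706ms=3b +1827.411ms=6b
3) 2741.117ms=9b +913.706ms=3b
Σ=12b of 12 (197bpm 6/8) — PASS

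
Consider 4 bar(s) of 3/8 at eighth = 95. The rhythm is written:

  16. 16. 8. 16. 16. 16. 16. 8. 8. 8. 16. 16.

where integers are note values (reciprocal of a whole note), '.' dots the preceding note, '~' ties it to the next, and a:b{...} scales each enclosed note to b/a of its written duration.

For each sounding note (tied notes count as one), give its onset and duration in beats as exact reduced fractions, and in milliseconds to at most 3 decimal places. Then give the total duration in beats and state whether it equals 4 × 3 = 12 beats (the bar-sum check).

1) 0.0ms=0b +473.684ms=3/4b
2) 473.684ms=3/4b +473.684ms=3/4b
3) 947.368ms=3/2b +947.368ms=3/2b
4) 1894.737ms=3b +473.684ms=3/4b
5) 2368.421ms=15/4b +473.684ms=3/4b
6) 2842.105ms=9/2b +473.684ms=3/4b
7) 3315.789ms=21/4b +473.684ms=3/4b
8) 3789.474ms=6b +947.368ms=3/2b
9) 4736.842ms=15/2b +947.368ms=3/2b
10) 5684.211ms=9b +947.368ms=3/2b
11) 6631.579ms=21/2b +473.684ms=3/4b
12) 7105.263ms=45/4b +473.684ms=3/4b
Σ=12b of 12 (95bpm 3/8) — PASS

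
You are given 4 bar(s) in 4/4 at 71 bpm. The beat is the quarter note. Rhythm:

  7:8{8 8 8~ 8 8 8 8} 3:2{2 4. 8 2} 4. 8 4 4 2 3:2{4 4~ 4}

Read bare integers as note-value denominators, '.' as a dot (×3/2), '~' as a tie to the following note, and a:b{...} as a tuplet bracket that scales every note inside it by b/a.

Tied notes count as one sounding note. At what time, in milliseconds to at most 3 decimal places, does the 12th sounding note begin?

note 12 onset = 19/2b = 8028.169ms

1. 0.0ms @ 0 + 482.897ms (4/7)
2. 482.897ms @ 4/7 + 482.897ms (4/7)
3. 965.795ms @ 8/7 + 965.795ms (8/7)
4. 1931.59ms @ 16/7 + 482.897ms (4/7)
5. 2414.487ms @ 20/7 + 482.897ms (4/7)
6. 2897.384ms @ 24/7 + 482.897ms (4/7)
7. 3380.282ms @ 4 + 1126.761ms (4/3)
8. 4507.042ms @ 16/3 + 845.07ms (1)
9. 5352.113ms @ 19/3 + 281.69ms (1/3)
10. 5633.803ms @ 20/3 + 1126.761ms (4/3)
11. 6760.563ms @ 8 + 1267.606ms (3/2)
12. 8028.169ms @ 19/2 + 422.535ms (1/2)
13. 8450.704ms @ 10 + 845.07ms (1)
14. 9295.775ms @ 11 + 845.07ms (1)
15. 10140.845ms @ 12 + 1690.141ms (2)
16. 11830.986ms @ 14 + 563.38ms (2/3)
17. 12394.366ms @ 44/3 + 1126.761ms (4/3)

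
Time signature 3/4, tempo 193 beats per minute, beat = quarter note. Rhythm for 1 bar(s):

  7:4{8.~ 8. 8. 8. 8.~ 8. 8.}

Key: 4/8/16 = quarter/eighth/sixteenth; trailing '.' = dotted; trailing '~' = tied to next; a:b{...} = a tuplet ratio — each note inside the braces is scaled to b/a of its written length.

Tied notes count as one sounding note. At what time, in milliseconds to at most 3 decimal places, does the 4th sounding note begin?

note 4 onset = 12/7b = 532.939ms

1. 0.0ms @ 0 + 266.469ms (6/7)
2. 266.469ms @ 6/7 + 133.235ms (3/7)
3. 399.704ms @ 9/7 + 133.235ms (3/7)
4. 532.939ms @ 12/7 + 266.469ms (6/7)
5. 799.408ms @ 18/7 + 133.235ms (3/7)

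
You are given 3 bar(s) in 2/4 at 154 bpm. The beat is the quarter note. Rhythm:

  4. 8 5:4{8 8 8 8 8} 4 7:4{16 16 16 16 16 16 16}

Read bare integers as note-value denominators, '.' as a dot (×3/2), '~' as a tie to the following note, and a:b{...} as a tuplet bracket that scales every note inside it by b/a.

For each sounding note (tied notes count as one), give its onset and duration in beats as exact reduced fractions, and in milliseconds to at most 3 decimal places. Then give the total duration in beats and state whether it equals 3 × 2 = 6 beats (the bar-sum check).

1) 0.0ms=0b +584.416ms=3/2b
2) 584.416ms=3/2b +194.805ms=1/2b
3) 779.221ms=2b +155.844ms=2/5b
4) 935.065ms=12/5b +155.844ms=2/5b
5) 1090.909ms=14/5b +155.844ms=2/5b
6) 1246.753ms=16/5b +155.844ms=2/5b
7) 1402.597ms=18/5b +155.844ms=2/5b
8) 1558.442ms=4b +389.61ms=1b
9) 1948.052ms=5b +55.659ms=1/7b
10) 2003.711ms=36/7b +55.659ms=1/7b
11) 2059.369ms=37/7b +55.659ms=1/7b
12) 2115.028ms=38/7b +55.659ms=1/7b
13) 2170.686ms=39/7b +55.659ms=1/7b
14) 2226.345ms=40/7b +55.659ms=1/7b
15) 2282.004ms=41/7b +55.659ms=1/7b
Σ=6b of 6 (154bpm 2/4) — PASS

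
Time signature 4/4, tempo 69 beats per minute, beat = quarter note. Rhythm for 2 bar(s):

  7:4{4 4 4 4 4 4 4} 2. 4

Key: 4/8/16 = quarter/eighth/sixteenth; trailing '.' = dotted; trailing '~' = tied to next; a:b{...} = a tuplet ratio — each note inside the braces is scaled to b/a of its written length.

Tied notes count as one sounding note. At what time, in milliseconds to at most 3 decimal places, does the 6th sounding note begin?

note 6 onset = 20/7b = 2484.472ms

1. 0.0ms @ 0 + 496.894ms (4/7)
2. 496.894ms @ 4/7 + 496.894ms (4/7)
3. 993.789ms @ 8/7 + 496.894ms (4/7)
4. 1490.683ms @ 12/7 + 496.894ms (4/7)
5. 1987.578ms @ 16/7 + 496.894ms (4/7)
6. 2484.472ms @ 20/7 + 496.894ms (4/7)
7. 2981.366ms @ 24/7 + 496.894ms (4/7)
8. 3478.261ms @ 4 + 2608.696ms (3)
9. 6086.957ms @ 7 + 869.565ms (1)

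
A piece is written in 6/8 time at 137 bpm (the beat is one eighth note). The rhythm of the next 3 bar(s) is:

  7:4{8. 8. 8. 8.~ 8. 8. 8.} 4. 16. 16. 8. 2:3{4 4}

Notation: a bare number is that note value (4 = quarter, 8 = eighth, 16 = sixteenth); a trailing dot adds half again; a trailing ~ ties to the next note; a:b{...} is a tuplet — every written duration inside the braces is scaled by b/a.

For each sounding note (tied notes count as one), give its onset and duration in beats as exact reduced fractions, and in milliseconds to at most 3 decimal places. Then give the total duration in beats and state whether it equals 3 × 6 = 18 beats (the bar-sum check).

1) 0.0ms=0b +375.391ms=6/7b
2) 375.391ms=6/7b +375.391ms=6/7b
3) 750.782ms=12/7b +375.391ms=6/7b
4) 1126.173ms=18/7b +750.782ms=12/7b
5) 1876.955ms=30/7b +375.391ms=6/7b
6) 2252.346ms=36/7b +375.391ms=6/7b
7) 2627.737ms=6b +1313.869ms=3b
8) 3941.606ms=9b +328.467ms=3/4b
9) 4270.073ms=39/4b +328.467ms=3/4b
10) 4598.54ms=21/2b +656.934ms=3/2b
11) 5255.474ms=12b +1313.869ms=3b
12) 6569.343ms=15b +1313.869ms=3b
Σ=18b of 18 (137bpm 6/8) — PASS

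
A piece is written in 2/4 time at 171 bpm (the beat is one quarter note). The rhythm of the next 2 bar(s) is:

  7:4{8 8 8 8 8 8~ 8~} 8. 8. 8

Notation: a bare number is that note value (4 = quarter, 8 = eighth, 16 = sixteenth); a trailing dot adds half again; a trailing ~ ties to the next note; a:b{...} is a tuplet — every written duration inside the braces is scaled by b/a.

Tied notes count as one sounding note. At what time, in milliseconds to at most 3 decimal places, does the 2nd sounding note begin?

1. 0.0ms @ 0 + 100.251ms (2/7)
2. 100.251ms @ 2/7 + 100.251ms (2/7)
3. 200.501ms @ 4/7 + 100.251ms (2/7)
4. 300.752ms @ 6/7 + 100.251ms (2/7)
5. 401.003ms @ 8/7 + 100.251ms (2/7)
6. 501.253ms @ 10/7 + 463.659ms (37/28)
7. 964.912ms @ 11/4 + 263.158ms (3/4)
8. 1228.07ms @ 7/2 + 175.439ms (1/2)

note 2 onset = 2/7b = 100.251ms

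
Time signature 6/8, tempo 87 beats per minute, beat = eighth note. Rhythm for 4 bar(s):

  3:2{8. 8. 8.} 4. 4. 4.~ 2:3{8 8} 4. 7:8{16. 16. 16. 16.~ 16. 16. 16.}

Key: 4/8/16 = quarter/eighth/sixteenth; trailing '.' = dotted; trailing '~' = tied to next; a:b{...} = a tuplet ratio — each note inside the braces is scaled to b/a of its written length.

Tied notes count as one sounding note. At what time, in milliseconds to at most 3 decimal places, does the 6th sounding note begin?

note 6 onset = 9b = 6206.897ms

1. 0.0ms @ 0 + 689.655ms (1)
2. 689.655ms @ 1 + 689.655ms (1)
3. 1379.31ms @ 2 + 689.655ms (1)
4. 2068.966ms @ 3 + 2068.966ms (3)
5. 4137.931ms @ 6 + 2068.966ms (3)
6. 6206.897ms @ 9 + 3103.448ms (9/2)
7. 9310.345ms @ 27/2 + 1034.483ms (3/2)
8. 10344.828ms @ 15 + 2068.966ms (3)
9. 12413.793ms @ 18 + 591.133ms (6/7)
10. 13004.926ms @ 132/7 + 591.133ms (6/7)
11. 13596.059ms @ 138/7 + 591.133ms (6/7)
12. 14187.192ms @ 144/7 + 1182.266ms (12/7)
13. 15369.458ms @ 156/7 + 591.133ms (6/7)
14. 15960.591ms @ 162/7 + 591.133ms (6/7)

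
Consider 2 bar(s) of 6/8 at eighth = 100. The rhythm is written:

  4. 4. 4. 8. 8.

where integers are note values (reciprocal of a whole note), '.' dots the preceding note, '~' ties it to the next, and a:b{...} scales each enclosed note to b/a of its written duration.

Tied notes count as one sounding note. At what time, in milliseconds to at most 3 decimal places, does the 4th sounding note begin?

1. 0.0ms @ 0 + 1800.0ms (3)
2. 1800.0ms @ 3 + 1800.0ms (3)
3. 3600.0ms @ 6 + 1800.0ms (3)
4. 5400.0ms @ 9 + 900.0ms (3/2)
5. 6300.0ms @ 21/2 + 900.0ms (3/2)

note 4 onset = 9b = 5400.0ms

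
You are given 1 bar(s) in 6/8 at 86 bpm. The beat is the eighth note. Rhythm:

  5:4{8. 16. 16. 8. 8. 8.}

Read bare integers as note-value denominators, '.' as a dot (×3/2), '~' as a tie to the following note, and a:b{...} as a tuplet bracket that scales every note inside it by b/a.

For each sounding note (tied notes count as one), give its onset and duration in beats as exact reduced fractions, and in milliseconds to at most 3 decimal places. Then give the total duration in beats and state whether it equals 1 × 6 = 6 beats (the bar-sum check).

1) 0.0ms=0b +837.209ms=6/5b
2) 837.209ms=6/5b +418.605ms=3/5b
3) 1255.814ms=9/5b +418.605ms=3/5b
4) 1674.419ms=12/5b +837.209ms=6/5b
5) 2511.628ms=18/5b +837.209ms=6/5b
6) 3348.837ms=24/5b +837.209ms=6/5b
Σ=6b of 6 (86bpm 6/8) — PASS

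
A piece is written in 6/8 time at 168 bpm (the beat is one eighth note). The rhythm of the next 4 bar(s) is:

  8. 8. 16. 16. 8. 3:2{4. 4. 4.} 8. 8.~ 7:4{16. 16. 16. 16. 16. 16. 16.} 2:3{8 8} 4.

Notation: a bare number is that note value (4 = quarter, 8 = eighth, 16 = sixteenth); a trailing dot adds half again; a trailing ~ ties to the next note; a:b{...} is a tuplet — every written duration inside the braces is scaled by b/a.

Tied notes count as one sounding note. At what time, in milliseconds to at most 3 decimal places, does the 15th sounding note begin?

1. 0.0ms @ 0 + 535.714ms (3/2)
2. 535.714ms @ 3/2 + 535.714ms (3/2)
3. 1071.429ms @ 3 + 267.857ms (3/4)
4. 1339.286ms @ 15/4 + 267.857ms (3/4)
5. 1607.143ms @ 9/2 + 535.714ms (3/2)
6. 2142.857ms @ 6 + 714.286ms (2)
7. 2857.143ms @ 8 + 714.286ms (2)
8. 3571.429ms @ 10 + 714.286ms (2)
9. 4285.714ms @ 12 + 535.714ms (3/2)
10. 4821.429ms @ 27/2 + 688.776ms (27/14)
11. 5510.204ms @ 108/7 + 153.061ms (3/7)
12. 5663.265ms @ 111/7 + 153.061ms (3/7)
13. 5816.327ms @ 114/7 + 153.061ms (3/7)
14. 5969.388ms @ 117/7 + 153.061ms (3/7)
15. 6122.449ms @ 120/7 + 153.061ms (3/7)
16. 6275.51ms @ 123/7 + 153.061ms (3/7)
17. 6428.571ms @ 18 + 535.714ms (3/2)
18. 6964.286ms @ 39/2 + 535.714ms (3/2)
19. 7500.0ms @ 21 + 1071.429ms (3)

note 15 onset = 120/7b = 6122.449ms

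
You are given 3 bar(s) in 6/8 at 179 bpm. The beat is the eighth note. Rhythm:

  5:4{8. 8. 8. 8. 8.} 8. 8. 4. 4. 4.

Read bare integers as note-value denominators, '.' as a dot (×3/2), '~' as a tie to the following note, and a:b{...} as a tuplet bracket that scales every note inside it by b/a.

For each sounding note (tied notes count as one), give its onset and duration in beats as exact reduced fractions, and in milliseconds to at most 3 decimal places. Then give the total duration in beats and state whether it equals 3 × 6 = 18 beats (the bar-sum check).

1) 0.0ms=0b +402.235ms=6/5b
2) 402.235ms=6/5b +402.235ms=6/5b
3) 804.469ms=12/5b +402.235ms=6/5b
4) 1206.704ms=18/5b +402.235ms=6/5b
5) 1608.939ms=24/5b +402.235ms=6/5b
6) 2011.173ms=6b +502.793ms=3/2b
7) 2513.966ms=15/2b +502.793ms=3/2b
8) 3016.76ms=9b +1005.587ms=3b
9) 4022.346ms=12b +1005.587ms=3b
10) 5027.933ms=15b +1005.587ms=3b
Σ=18b of 18 (179bpm 6/8) — PASS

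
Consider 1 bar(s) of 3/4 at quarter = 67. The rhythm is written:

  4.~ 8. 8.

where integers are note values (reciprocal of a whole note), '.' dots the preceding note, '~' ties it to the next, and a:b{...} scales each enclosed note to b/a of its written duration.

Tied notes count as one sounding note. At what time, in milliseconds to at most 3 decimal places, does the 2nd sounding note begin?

1. 0.0ms @ 0 + 2014.925ms (9/4)
2. 2014.925ms @ 9/4 + 671.642ms (3/4)

note 2 onset = 9/4b = 2014.925ms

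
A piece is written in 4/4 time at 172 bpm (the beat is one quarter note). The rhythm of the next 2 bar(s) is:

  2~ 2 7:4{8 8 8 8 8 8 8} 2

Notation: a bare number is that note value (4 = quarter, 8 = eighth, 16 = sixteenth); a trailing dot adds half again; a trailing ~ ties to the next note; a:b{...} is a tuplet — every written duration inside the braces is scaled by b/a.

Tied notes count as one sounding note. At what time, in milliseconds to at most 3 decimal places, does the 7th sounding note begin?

note 7 onset = 38/7b = 1893.688ms

1. 0.0ms @ 0 + 1395.349ms (4)
2. 1395.349ms @ 4 + 99.668ms (2/7)
3. 1495.017ms @ 30/7 + 99.668ms (2/7)
4. 1594.684ms @ 32/7 + 99.668ms (2/7)
5. 1694.352ms @ 34/7 + 99.668ms (2/7)
6. 1794.02ms @ 36/7 + 99.668ms (2/7)
7. 1893.688ms @ 38/7 + 99.668ms (2/7)
8. 1993.355ms @ 40/7 + 99.668ms (2/7)
9. 2093.023ms @ 6 + 697.674ms (2)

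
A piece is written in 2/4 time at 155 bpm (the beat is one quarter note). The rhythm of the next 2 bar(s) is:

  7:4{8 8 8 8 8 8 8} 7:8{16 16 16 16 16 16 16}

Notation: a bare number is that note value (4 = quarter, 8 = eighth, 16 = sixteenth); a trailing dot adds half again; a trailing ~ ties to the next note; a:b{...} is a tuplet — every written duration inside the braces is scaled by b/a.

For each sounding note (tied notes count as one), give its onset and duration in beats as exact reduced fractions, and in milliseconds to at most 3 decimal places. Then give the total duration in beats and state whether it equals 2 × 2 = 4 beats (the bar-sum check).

1) 0.0ms=0b +110.599ms=2/7b
2) 110.599ms=2/7b +110.599ms=2/7b
3) 221.198ms=4/7b +110.599ms=2/7b
4) 331.797ms=6/7b +110.599ms=2/7b
5) 442.396ms=8/7b +110.599ms=2/7b
6) 552.995ms=10/7b +110.599ms=2/7b
7) 663.594ms=12/7b +110.599ms=2/7b
8) 774.194ms=2b +110.599ms=2/7b
9) 884.793ms=16/7b +110.599ms=2/7b
10) 995.392ms=18/7b +110.599ms=2/7b
11) 1105.991ms=20/7b +110.599ms=2/7b
12) 1216.59ms=22/7b +110.599ms=2/7b
13) 1327.189ms=24/7b +110.599ms=2/7b
14) 1437.788ms=26/7b +110.599ms=2/7b
Σ=4b of 4 (155bpm 2/4) — PASS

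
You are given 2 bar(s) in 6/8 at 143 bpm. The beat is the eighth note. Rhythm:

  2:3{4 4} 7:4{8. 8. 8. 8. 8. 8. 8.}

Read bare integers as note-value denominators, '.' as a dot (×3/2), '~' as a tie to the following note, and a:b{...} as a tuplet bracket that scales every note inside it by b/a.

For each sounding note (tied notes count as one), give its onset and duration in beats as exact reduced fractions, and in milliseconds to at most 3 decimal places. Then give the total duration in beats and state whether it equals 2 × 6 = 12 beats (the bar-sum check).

1) 0.0ms=0b +1258.741ms=3b
2) 1258.741ms=3b +1258.741ms=3b
3) 2517.483ms=6b +359.64ms=6/7b
4) 2877.123ms=48/7b +359.64ms=6/7b
5) 3236.763ms=54/7b +359.64ms=6/7b
6) 3596.404ms=60/7b +359.64ms=6/7b
7) 3956.044ms=66/7b +359.64ms=6/7b
8) 4315.684ms=72/7b +359.64ms=6/7b
9) 4675.325ms=78/7b +359.64ms=6/7b
Σ=12b of 12 (143bpm 6/8) — PASS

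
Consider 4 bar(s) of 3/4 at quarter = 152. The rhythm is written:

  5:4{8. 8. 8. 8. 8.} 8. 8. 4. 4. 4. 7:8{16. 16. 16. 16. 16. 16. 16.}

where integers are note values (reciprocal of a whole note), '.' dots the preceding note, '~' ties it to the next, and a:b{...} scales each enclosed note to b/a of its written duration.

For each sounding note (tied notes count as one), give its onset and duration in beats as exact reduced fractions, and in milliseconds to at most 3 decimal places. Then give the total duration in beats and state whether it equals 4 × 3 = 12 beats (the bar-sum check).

1) 0.0ms=0b +236.842ms=3/5b
2) 236.842ms=3/5b +236.842ms=3/5b
3) 473.684ms=6/5b +236.842ms=3/5b
4) 710.526ms=9/5b +236.842ms=3/5b
5) 947.368ms=12/5b +236.842ms=3/5b
6) 1184.211ms=3b +296.053ms=3/4b
7) 1480.263ms=15/4b +296.053ms=3/4b
8) 1776.316ms=9/2b +592.105ms=3/2b
9) 2368.421ms=6b +592.105ms=3/2b
10) 2960.526ms=15/2b +592.105ms=3/2b
11) 3552.632ms=9b +169.173ms=3/7b
12) 3721.805ms=66/7b +169.173ms=3/7b
13) 3890.977ms=69/7b +169.173ms=3/7b
14) 4060.15ms=72/7b +169.173ms=3/7b
15) 4229.323ms=75/7b +169.173ms=3/7b
16) 4398.496ms=78/7b +169.173ms=3/7b
17) 4567.669ms=81/7b +169.173ms=3/7b
Σ=12b of 12 (152bpm 3/4) — PASS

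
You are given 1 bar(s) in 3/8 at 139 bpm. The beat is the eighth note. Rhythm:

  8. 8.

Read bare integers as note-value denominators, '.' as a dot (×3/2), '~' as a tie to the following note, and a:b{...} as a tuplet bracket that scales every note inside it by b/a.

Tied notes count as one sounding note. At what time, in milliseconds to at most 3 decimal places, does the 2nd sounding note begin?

1. 0.0ms @ 0 + 647.482ms (3/2)
2. 647.482ms @ 3/2 + 647.482ms (3/2)

note 2 onset = 3/2b = 647.482ms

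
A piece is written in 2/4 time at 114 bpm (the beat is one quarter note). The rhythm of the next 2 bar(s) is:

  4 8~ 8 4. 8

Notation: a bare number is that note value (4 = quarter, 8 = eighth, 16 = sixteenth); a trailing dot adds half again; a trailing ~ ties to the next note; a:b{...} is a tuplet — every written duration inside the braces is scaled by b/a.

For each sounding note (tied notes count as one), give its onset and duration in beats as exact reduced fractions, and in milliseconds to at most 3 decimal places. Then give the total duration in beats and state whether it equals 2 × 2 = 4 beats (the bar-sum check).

1) 0.0ms=0b +526.316ms=1b
2) 526.316ms=1b +526.316ms=1b
3) 1052.632ms=2b +789.474ms=3/2b
4) 1842.105ms=7/2b +263.158ms=1/2b
Σ=4b of 4 (114bpm 2/4) — PASS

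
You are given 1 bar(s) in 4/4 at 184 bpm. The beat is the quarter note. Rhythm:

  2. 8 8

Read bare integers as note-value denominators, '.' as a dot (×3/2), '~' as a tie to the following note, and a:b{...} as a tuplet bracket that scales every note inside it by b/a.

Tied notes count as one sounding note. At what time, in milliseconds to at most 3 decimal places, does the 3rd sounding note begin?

note 3 onset = 7/2b = 1141.304ms

1. 0.0ms @ 0 + 978.261ms (3)
2. 978.261ms @ 3 + 163.043ms (1/2)
3. 1141.304ms @ 7/2 + 163.043ms (1/2)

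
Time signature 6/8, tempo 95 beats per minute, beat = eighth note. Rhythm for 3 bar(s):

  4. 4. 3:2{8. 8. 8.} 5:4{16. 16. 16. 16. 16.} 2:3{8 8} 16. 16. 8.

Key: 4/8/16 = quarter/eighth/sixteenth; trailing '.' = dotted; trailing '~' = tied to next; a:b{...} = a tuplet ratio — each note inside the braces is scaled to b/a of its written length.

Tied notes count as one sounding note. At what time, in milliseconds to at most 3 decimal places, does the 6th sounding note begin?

1. 0.0ms @ 0 + 1894.737ms (3)
2. 1894.737ms @ 3 + 1894.737ms (3)
3. 3789.474ms @ 6 + 631.579ms (1)
4. 4421.053ms @ 7 + 631.579ms (1)
5. 5052.632ms @ 8 + 631.579ms (1)
6. 5684.211ms @ 9 + 378.947ms (3/5)
7. 6063.158ms @ 48/5 + 378.947ms (3/5)
8. 6442.105ms @ 51/5 + 378.947ms (3/5)
9. 6821.053ms @ 54/5 + 378.947ms (3/5)
10. 7200.0ms @ 57/5 + 378.947ms (3/5)
11. 7578.947ms @ 12 + 947.368ms (3/2)
12. 8526.316ms @ 27/2 + 947.368ms (3/2)
13. 9473.684ms @ 15 + 473.684ms (3/4)
14. 9947.368ms @ 63/4 + 473.684ms (3/4)
15. 10421.053ms @ 33/2 + 947.368ms (3/2)

note 6 onset = 9b = 5684.211ms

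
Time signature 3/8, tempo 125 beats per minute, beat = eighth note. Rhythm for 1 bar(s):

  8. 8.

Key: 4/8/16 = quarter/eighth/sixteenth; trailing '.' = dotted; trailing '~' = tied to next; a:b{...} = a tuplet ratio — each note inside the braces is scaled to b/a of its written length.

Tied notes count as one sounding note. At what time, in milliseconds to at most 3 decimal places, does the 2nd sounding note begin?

1. 0.0ms @ 0 + 720.0ms (3/2)
2. 720.0ms @ 3/2 + 720.0ms (3/2)

note 2 onset = 3/2b = 720.0ms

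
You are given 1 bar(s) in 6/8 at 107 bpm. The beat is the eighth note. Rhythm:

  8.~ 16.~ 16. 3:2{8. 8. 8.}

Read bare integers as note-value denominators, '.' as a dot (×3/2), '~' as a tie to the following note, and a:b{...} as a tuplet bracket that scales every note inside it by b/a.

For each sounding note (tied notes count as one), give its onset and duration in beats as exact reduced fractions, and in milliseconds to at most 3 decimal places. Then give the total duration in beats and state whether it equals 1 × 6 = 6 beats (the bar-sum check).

1) 0.0ms=0b +1682.243ms=3b
2) 1682.243ms=3b +560.748ms=1b
3) 2242.991ms=4b +560.748ms=1b
4) 2803.738ms=5b +560.748ms=1b
Σ=6b of 6 (107bpm 6/8) — PASS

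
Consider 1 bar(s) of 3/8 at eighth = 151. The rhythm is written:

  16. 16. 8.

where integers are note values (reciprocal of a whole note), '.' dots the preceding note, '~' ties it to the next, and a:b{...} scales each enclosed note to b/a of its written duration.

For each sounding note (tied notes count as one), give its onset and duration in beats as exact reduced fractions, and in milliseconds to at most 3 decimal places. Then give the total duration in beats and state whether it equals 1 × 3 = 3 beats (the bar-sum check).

1) 0.0ms=0b +298.013ms=3/4b
2) 298.013ms=3/4b +298.013ms=3/4b
3) 596.026ms=3/2b +596.026ms=3/2b
Σ=3b of 3 (151bpm 3/8) — PASS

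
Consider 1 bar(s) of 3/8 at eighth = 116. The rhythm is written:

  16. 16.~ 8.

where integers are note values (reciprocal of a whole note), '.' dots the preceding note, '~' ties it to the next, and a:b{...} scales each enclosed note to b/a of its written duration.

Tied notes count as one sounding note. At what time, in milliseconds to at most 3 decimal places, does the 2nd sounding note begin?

note 2 onset = 3/4b = 387.931ms

1. 0.0ms @ 0 + 387.931ms (3/4)
2. 387.931ms @ 3/4 + 1163.793ms (9/4)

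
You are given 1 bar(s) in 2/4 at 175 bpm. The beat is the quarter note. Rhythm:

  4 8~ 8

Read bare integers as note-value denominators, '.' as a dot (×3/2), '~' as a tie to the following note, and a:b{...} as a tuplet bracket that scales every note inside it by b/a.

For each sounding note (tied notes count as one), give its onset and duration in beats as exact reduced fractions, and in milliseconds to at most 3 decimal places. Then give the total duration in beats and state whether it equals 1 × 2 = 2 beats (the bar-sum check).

1) 0.0ms=0b +342.857ms=1b
2) 342.857ms=1b +342.857ms=1b
Σ=2b of 2 (175bpm 2/4) — PASS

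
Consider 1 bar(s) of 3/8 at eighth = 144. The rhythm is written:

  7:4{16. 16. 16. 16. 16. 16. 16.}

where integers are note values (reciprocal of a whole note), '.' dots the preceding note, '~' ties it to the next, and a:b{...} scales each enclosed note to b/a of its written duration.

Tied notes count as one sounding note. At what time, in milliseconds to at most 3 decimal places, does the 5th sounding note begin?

1. 0.0ms @ 0 + 178.571ms (3/7)
2. 178.571ms @ 3/7 + 178.571ms (3/7)
3. 357.143ms @ 6/7 + 178.571ms (3/7)
4. 535.714ms @ 9/7 + 178.571ms (3/7)
5. 714.286ms @ 12/7 + 178.571ms (3/7)
6. 892.857ms @ 15/7 + 178.571ms (3/7)
7. 1071.429ms @ 18/7 + 178.571ms (3/7)

note 5 onset = 12/7b = 714.286ms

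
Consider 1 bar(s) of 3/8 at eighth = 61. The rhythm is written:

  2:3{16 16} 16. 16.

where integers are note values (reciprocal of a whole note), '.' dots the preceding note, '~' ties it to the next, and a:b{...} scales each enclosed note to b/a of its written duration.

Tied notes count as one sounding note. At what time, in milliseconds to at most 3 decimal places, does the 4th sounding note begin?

1. 0.0ms @ 0 + 737.705ms (3/4)
2. 737.705ms @ 3/4 + 737.705ms (3/4)
3. 1475.41ms @ 3/2 + 737.705ms (3/4)
4. 2213.115ms @ 9/4 + 737.705ms (3/4)

note 4 onset = 9/4b = 2213.115ms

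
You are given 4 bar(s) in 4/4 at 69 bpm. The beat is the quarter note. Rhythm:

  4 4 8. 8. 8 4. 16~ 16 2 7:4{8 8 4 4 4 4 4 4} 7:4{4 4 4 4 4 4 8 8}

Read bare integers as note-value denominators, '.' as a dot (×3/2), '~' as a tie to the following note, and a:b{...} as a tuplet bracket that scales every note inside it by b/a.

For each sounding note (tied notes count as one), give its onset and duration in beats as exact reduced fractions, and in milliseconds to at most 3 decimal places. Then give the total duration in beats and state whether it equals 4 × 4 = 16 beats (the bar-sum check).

1) 0.0ms=0b +869.565ms=1b
2) 869.565ms=1b +869.565ms=1b
3) 1739.13ms=2b +652.174ms=3/4b
4) 2391.304ms=11/4b +652.174ms=3/4b
5) 3043.478ms=7/2b +434.783ms=1/2b
6) 3478.261ms=4b +1304.348ms=3/2b
7) 4782.609ms=11/2b +434.783ms=1/2b
8) 5217.391ms=6b +1739.13ms=2b
9) 6956.522ms=8b +248.447ms=2/7b
10) 7204.969ms=58/7b +248.447ms=2/7b
11) 7453.416ms=60/7b +496.894ms=4/7b
12) 7950.311ms=64/7b +496.894ms=4/7b
13) 8447.205ms=68/7b +496.894ms=4/7b
14) 8944.099ms=72/7b +496.894ms=4/7b
15) 9440.994ms=76/7b +496.894ms=4/7b
16) 9937.888ms=80/7b +496.894ms=4/7b
17) 10434.783ms=12b +496.894ms=4/7b
18) 10931.677ms=88/7b +496.894ms=4/7b
19) 11428.571ms=92/7b +496.894ms=4/7b
20) 11925.466ms=96/7b +496.894ms=4/7b
21) 12422.36ms=100/7b +496.894ms=4/7b
22) 12919.255ms=104/7b +496.894ms=4/7b
23) 13416.149ms=108/7b +248.447ms=2/7b
24) 13664.596ms=110/7b +248.447ms=2/7b
Σ=16b of 16 (69bpm 4/4) — PASS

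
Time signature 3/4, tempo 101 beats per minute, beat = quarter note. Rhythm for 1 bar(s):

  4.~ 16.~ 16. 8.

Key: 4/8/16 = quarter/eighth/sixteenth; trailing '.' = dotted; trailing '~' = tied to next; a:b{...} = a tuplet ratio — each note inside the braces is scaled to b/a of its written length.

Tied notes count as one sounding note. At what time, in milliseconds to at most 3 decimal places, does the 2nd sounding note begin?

1. 0.0ms @ 0 + 1336.634ms (9/4)
2. 1336.634ms @ 9/4 + 445.545ms (3/4)

note 2 onset = 9/4b = 1336.634ms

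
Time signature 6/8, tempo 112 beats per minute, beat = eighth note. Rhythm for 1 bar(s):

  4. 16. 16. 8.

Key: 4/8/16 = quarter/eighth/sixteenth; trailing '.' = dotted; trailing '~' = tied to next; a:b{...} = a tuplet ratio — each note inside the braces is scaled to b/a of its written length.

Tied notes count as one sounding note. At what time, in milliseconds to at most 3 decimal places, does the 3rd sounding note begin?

1. 0.0ms @ 0 + 1607.143ms (3)
2. 1607.143ms @ 3 + 401.786ms (3/4)
3. 2008.929ms @ 15/4 + 401.786ms (3/4)
4. 2410.714ms @ 9/2 + 803.571ms (3/2)

note 3 onset = 15/4b = 2008.929ms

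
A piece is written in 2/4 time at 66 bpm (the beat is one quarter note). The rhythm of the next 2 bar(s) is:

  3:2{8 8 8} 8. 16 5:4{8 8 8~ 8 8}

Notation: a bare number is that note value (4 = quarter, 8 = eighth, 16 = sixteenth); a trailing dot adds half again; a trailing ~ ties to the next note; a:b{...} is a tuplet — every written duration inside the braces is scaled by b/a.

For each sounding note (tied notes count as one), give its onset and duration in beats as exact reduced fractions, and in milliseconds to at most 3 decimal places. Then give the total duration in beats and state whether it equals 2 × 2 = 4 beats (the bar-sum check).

1) 0.0ms=0b +303.03ms=1/3b
2) 303.03ms=1/3b +303.03ms=1/3b
3) 606.061ms=2/3b +303.03ms=1/3b
4) 909.091ms=1b +681.818ms=3/4b
5) 1590.909ms=7/4b +227.273ms=1/4b
6) 1818.182ms=2b +363.636ms=2/5b
7) 2181.818ms=12/5b +363.636ms=2/5b
8) 2545.455ms=14/5b +727.273ms=4/5b
9) 3272.727ms=18/5b +363.636ms=2/5b
Σ=4b of 4 (66bpm 2/4) — PASS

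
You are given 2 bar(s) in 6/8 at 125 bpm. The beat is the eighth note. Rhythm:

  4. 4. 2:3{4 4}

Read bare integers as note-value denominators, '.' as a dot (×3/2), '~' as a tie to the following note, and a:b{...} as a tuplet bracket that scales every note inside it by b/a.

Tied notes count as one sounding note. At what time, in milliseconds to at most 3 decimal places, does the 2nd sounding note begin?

note 2 onset = 3b = 1440.0ms

1. 0.0ms @ 0 + 1440.0ms (3)
2. 1440.0ms @ 3 + 1440.0ms (3)
3. 2880.0ms @ 6 + 1440.0ms (3)
4. 4320.0ms @ 9 + 1440.0ms (3)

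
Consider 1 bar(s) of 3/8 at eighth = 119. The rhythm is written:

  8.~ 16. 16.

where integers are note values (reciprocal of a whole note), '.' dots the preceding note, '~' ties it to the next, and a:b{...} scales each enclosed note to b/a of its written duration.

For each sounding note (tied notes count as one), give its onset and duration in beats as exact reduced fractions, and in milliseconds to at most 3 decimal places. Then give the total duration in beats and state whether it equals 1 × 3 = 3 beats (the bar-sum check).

1) 0.0ms=0b +1134.454ms=9/4b
2) 1134.454ms=9/4b +378.151ms=3/4b
Σ=3b of 3 (119bpm 3/8) — PASS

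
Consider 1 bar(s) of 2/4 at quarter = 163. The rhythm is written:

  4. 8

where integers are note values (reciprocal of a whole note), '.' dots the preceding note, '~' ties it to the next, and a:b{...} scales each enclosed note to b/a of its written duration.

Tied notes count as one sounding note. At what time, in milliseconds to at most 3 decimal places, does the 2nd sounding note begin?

1. 0.0ms @ 0 + 552.147ms (3/2)
2. 552.147ms @ 3/2 + 184.049ms (1/2)

note 2 onset = 3/2b = 552.147ms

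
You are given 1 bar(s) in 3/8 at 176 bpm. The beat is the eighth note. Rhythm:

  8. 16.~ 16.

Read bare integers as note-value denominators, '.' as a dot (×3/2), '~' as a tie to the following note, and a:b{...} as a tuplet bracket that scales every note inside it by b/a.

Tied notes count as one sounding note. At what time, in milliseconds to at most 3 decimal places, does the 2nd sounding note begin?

note 2 onset = 3/2b = 511.364ms

1. 0.0ms @ 0 + 511.364ms (3/2)
2. 511.364ms @ 3/2 + 511.364ms (3/2)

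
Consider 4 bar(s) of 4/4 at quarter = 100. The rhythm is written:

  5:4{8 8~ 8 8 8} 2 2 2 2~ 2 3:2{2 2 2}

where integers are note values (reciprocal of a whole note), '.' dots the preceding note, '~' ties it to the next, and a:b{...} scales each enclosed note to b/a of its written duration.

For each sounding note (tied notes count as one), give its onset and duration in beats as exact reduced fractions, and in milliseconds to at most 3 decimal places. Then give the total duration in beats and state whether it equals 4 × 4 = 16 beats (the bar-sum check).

1) 0.0ms=0b +240.0ms=2/5b
2) 240.0ms=2/5b +480.0ms=4/5b
3) 720.0ms=6/5b +240.0ms=2/5b
4) 960.0ms=8/5b +240.0ms=2/5b
5) 1200.0ms=2b +1200.0ms=2b
6) 2400.0ms=4b +1200.0ms=2b
7) 3600.0ms=6b +1200.0ms=2b
8) 4800.0ms=8b +2400.0ms=4b
9) 7200.0ms=12b +800.0ms=4/3b
10) 8000.0ms=40/3b +800.0ms=4/3b
11) 8800.0ms=44/3b +800.0ms=4/3b
Σ=16b of 16 (100bpm 4/4) — PASS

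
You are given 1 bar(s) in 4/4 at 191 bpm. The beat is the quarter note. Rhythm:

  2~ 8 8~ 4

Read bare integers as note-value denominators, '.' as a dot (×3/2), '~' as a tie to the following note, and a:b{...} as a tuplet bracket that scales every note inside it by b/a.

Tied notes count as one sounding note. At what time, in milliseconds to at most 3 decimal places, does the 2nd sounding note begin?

1. 0.0ms @ 0 + 785.34ms (5/2)
2. 785.34ms @ 5/2 + 471.204ms (3/2)

note 2 onset = 5/2b = 785.34ms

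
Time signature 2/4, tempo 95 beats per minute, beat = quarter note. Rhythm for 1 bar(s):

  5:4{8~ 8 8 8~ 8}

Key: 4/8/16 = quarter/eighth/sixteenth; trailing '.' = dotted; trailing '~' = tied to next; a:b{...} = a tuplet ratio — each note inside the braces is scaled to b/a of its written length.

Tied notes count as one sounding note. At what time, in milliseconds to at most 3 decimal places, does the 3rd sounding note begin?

1. 0.0ms @ 0 + 505.263ms (4/5)
2. 505.263ms @ 4/5 + 252.632ms (2/5)
3. 757.895ms @ 6/5 + 505.263ms (4/5)

note 3 onset = 6/5b = 757.895ms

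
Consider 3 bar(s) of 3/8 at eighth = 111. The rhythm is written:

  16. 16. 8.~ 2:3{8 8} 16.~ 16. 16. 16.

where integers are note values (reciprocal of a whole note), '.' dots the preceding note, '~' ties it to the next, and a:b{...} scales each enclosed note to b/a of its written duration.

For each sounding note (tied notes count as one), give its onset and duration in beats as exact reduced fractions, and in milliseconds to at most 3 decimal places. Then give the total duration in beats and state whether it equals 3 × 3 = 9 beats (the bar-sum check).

1) 0.0ms=0b +405.405ms=3/4b
2) 405.405ms=3/4b +405.405ms=3/4b
3) 810.811ms=3/2b +1621.622ms=3b
4) 2432.432ms=9/2b +810.811ms=3/2b
5) 3243.243ms=6b +810.811ms=3/2b
6) 4054.054ms=15/2b +405.405ms=3/4b
7) 4459.459ms=33/4b +405.405ms=3/4b
Σ=9b of 9 (111bpm 3/8) — PASS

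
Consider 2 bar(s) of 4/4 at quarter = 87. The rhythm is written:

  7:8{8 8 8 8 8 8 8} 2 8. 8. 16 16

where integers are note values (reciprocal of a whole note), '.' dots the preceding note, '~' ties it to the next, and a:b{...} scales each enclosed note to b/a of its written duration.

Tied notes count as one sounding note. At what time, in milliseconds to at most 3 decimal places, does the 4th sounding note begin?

1. 0.0ms @ 0 + 394.089ms (4/7)
2. 394.089ms @ 4/7 + 394.089ms (4/7)
3. 788.177ms @ 8/7 + 394.089ms (4/7)
4. 1182.266ms @ 12/7 + 394.089ms (4/7)
5. 1576.355ms @ 16/7 + 394.089ms (4/7)
6. 1970.443ms @ 20/7 + 394.089ms (4/7)
7. 2364.532ms @ 24/7 + 394.089ms (4/7)
8. 2758.621ms @ 4 + 1379.31ms (2)
9. 4137.931ms @ 6 + 517.241ms (3/4)
10. 4655.172ms @ 27/4 + 517.241ms (3/4)
11. 5172.414ms @ 15/2 + 172.414ms (1/4)
12. 5344.828ms @ 31/4 + 172.414ms (1/4)

note 4 onset = 12/7b = 1182.266ms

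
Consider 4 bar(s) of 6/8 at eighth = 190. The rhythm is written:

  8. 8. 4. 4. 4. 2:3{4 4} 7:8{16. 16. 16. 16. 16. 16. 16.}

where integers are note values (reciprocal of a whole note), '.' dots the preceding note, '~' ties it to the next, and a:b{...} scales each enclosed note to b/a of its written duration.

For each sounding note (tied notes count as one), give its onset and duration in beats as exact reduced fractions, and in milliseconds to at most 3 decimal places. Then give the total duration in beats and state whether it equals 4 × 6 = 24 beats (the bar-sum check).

1) 0.0ms=0b +473.684ms=3/2b
2) 473.684ms=3/2b +473.684ms=3/2b
3) 947.368ms=3b +947.368ms=3b
4) 1894.737ms=6b +947.368ms=3b
5) 2842.105ms=9b +947.368ms=3b
6) 3789.474ms=12b +947.368ms=3b
7) 4736.842ms=15b +947.368ms=3b
8) 5684.211ms=18b +270.677ms=6/7b
9) 5954.887ms=132/7b +270.677ms=6/7b
10) 6225.564ms=138/7b +270.677ms=6/7b
11) 6496.241ms=144/7b +270.677ms=6/7b
12) 6766.917ms=150/7b +270.677ms=6/7b
13) 7037.594ms=156/7b +270.677ms=6/7b
14) 7308.271ms=162/7b +270.677ms=6/7b
Σ=24b of 24 (190bpm 6/8) — PASS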